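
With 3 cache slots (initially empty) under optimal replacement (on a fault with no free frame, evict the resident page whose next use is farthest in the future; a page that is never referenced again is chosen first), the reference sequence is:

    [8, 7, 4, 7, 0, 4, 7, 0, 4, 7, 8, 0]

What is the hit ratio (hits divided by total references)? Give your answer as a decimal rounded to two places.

0.58

8: miss, frames (8)
7: miss, frames (8 7)
4: miss, frames (8 7 4)
7: hit
0: miss, evict 8, frames (7 4 0)
4: hit
7: hit
0: hit
4: hit
7: hit
8: miss, evict 4, frames (7 0 8)
0: hit
Hits: 7 of 12 references → 7/12 = 0.5833.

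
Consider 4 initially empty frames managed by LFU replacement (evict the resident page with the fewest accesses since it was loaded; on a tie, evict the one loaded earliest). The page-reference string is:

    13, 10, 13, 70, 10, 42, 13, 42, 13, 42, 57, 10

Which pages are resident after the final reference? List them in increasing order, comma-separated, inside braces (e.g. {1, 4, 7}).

13 -> fault, frames [13]
10 -> fault, frames [13, 10]
13 -> hit
70 -> fault, frames [13, 10, 70]
10 -> hit
42 -> fault, frames [13, 10, 70, 42]
13 -> hit
42 -> hit
13 -> hit
42 -> hit
57 -> fault, evict 70, frames [13, 10, 42, 57]
10 -> hit

{10, 13, 42, 57}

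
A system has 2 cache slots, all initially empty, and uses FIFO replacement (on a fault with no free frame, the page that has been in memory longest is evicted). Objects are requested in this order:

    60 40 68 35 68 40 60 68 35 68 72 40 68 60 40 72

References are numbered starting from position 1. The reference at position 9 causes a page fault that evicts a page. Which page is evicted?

60

pos 1: 60 → miss, frames [60]
pos 2: 40 → miss, frames [60, 40]
pos 3: 68 → miss, evict 60, frames [40, 68]
pos 4: 35 → miss, evict 40, frames [68, 35]
pos 5: 68 → hit
pos 6: 40 → miss, evict 68, frames [35, 40]
pos 7: 60 → miss, evict 35, frames [40, 60]
pos 8: 68 → miss, evict 40, frames [60, 68]
pos 9: 35 → miss, evict 60, frames [68, 35]
At position 9, page 60 is evicted.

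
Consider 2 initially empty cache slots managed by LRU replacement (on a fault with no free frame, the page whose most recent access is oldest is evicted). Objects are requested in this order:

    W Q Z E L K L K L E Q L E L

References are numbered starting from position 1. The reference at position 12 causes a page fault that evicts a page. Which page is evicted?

E

pos 1: W: miss, frames [W]
pos 2: Q: miss, frames [W, Q]
pos 3: Z: miss, evict W, frames [Q, Z]
pos 4: E: miss, evict Q, frames [Z, E]
pos 5: L: miss, evict Z, frames [E, L]
pos 6: K: miss, evict E, frames [L, K]
pos 7: L: hit
pos 8: K: hit
pos 9: L: hit
pos 10: E: miss, evict K, frames [L, E]
pos 11: Q: miss, evict L, frames [E, Q]
pos 12: L: miss, evict E, frames [Q, L]
At position 12, page E is evicted.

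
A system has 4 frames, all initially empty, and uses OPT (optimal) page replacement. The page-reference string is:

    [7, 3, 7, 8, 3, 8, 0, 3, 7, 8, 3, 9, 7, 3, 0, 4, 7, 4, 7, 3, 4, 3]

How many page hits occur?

7 -> miss, frames (7)
3 -> miss, frames (7 3)
7 -> hit
8 -> miss, frames (7 3 8)
3 -> hit
8 -> hit
0 -> miss, frames (7 3 8 0)
3 -> hit
7 -> hit
8 -> hit
3 -> hit
9 -> miss, evict 8, frames (7 3 0 9)
7 -> hit
3 -> hit
0 -> hit
4 -> miss, evict 9, frames (7 3 0 4)
7 -> hit
4 -> hit
7 -> hit
3 -> hit
4 -> hit
3 -> hit
Hits: 16.

16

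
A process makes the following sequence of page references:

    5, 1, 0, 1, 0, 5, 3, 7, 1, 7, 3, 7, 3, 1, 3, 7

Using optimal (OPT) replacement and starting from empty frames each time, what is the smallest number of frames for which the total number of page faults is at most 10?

2

f=1: 16 faults
f=2: 9 faults
f=3: 5 faults
f=4: 5 faults
f=5: 5 faults
Smallest f with faults ≤ 10 is 2.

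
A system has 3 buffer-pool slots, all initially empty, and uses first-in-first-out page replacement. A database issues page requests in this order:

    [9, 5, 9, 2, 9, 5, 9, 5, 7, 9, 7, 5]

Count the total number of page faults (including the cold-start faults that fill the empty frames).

9 -> fault, frames {9}
5 -> fault, frames {9,5}
9 -> hit
2 -> fault, frames {9,5,2}
9 -> hit
5 -> hit
9 -> hit
5 -> hit
7 -> fault, evict 9, frames {5,2,7}
9 -> fault, evict 5, frames {2,7,9}
7 -> hit
5 -> fault, evict 2, frames {7,9,5}
Page faults: 6.

6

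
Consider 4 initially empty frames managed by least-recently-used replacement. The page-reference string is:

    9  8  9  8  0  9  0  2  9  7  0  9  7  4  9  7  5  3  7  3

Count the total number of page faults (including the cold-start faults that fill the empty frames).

8

9: miss, frames (9)
8: miss, frames (9 8)
9: hit
8: hit
0: miss, frames (9 8 0)
9: hit
0: hit
2: miss, frames (8 9 0 2)
9: hit
7: miss, evict 8, frames (0 2 9 7)
0: hit
9: hit
7: hit
4: miss, evict 2, frames (0 9 7 4)
9: hit
7: hit
5: miss, evict 0, frames (4 9 7 5)
3: miss, evict 4, frames (9 7 5 3)
7: hit
3: hit
Page faults: 8.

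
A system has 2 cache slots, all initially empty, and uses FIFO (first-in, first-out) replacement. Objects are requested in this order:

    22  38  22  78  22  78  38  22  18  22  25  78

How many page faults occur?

9

22 → fault, frames [22]
38 → fault, frames [22, 38]
22 → hit
78 → fault, evict 22, frames [38, 78]
22 → fault, evict 38, frames [78, 22]
78 → hit
38 → fault, evict 78, frames [22, 38]
22 → hit
18 → fault, evict 22, frames [38, 18]
22 → fault, evict 38, frames [18, 22]
25 → fault, evict 18, frames [22, 25]
78 → fault, evict 22, frames [25, 78]
Page faults: 9.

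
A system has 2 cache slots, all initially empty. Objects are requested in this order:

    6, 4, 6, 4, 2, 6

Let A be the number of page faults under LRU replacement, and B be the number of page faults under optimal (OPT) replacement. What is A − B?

Under LRU: F F . . F F → 4 faults.
Under OPT: F F . . F . → 3 faults.
A − B = 4 − 3 = 1.

1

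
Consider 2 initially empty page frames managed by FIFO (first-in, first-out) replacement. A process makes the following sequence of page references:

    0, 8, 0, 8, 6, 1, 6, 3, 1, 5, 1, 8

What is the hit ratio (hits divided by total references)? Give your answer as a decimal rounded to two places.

0 -> miss, frames {0}
8 -> miss, frames {0,8}
0 -> hit
8 -> hit
6 -> miss, evict 0, frames {8,6}
1 -> miss, evict 8, frames {6,1}
6 -> hit
3 -> miss, evict 6, frames {1,3}
1 -> hit
5 -> miss, evict 1, frames {3,5}
1 -> miss, evict 3, frames {5,1}
8 -> miss, evict 5, frames {1,8}
Hits: 4 of 12 references → 4/12 = 0.3333.

0.33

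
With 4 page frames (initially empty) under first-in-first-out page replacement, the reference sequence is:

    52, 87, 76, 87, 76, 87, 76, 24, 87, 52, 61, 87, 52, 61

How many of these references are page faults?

6

52 -> fault, frames (52)
87 -> fault, frames (52 87)
76 -> fault, frames (52 87 76)
87 -> hit
76 -> hit
87 -> hit
76 -> hit
24 -> fault, frames (52 87 76 24)
87 -> hit
52 -> hit
61 -> fault, evict 52, frames (87 76 24 61)
87 -> hit
52 -> fault, evict 87, frames (76 24 61 52)
61 -> hit
Page faults: 6.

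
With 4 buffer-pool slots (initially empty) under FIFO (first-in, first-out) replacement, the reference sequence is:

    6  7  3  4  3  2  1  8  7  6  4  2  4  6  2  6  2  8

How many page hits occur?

6 -> fault, frames [6]
7 -> fault, frames [6, 7]
3 -> fault, frames [6, 7, 3]
4 -> fault, frames [6, 7, 3, 4]
3 -> hit
2 -> fault, evict 6, frames [7, 3, 4, 2]
1 -> fault, evict 7, frames [3, 4, 2, 1]
8 -> fault, evict 3, frames [4, 2, 1, 8]
7 -> fault, evict 4, frames [2, 1, 8, 7]
6 -> fault, evict 2, frames [1, 8, 7, 6]
4 -> fault, evict 1, frames [8, 7, 6, 4]
2 -> fault, evict 8, frames [7, 6, 4, 2]
4 -> hit
6 -> hit
2 -> hit
6 -> hit
2 -> hit
8 -> fault, evict 7, frames [6, 4, 2, 8]
Hits: 6.

6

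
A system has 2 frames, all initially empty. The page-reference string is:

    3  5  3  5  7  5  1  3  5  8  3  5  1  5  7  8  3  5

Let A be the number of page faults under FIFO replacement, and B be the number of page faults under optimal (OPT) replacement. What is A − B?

3

Under FIFO: F F . . F . F F F F F F F . F F F F → 14 faults.
Under OPT: F F . . F . F F . F . F F . F F F . → 11 faults.
A − B = 14 − 11 = 3.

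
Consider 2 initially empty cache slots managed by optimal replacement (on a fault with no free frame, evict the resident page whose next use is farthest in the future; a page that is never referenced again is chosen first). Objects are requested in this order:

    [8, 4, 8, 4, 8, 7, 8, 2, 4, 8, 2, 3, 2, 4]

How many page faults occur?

8

8 -> miss, frames {8}
4 -> miss, frames {8,4}
8 -> hit
4 -> hit
8 -> hit
7 -> miss, evict 4, frames {8,7}
8 -> hit
2 -> miss, evict 7, frames {8,2}
4 -> miss, evict 2, frames {8,4}
8 -> hit
2 -> miss, evict 8, frames {4,2}
3 -> miss, evict 4, frames {2,3}
2 -> hit
4 -> miss, evict 3, frames {2,4}
Page faults: 8.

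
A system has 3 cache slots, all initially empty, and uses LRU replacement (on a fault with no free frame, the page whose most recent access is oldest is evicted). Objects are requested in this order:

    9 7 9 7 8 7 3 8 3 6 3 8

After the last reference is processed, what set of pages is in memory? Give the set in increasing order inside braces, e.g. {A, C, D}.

{3, 6, 8}

9 -> fault, frames (9)
7 -> fault, frames (9 7)
9 -> hit
7 -> hit
8 -> fault, frames (9 7 8)
7 -> hit
3 -> fault, evict 9, frames (8 7 3)
8 -> hit
3 -> hit
6 -> fault, evict 7, frames (8 3 6)
3 -> hit
8 -> hit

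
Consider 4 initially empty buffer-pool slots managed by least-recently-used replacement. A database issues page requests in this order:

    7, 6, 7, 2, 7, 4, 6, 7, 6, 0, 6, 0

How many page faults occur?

5

7 -> miss, frames (7)
6 -> miss, frames (7 6)
7 -> hit
2 -> miss, frames (6 7 2)
7 -> hit
4 -> miss, frames (6 2 7 4)
6 -> hit
7 -> hit
6 -> hit
0 -> miss, evict 2, frames (4 7 6 0)
6 -> hit
0 -> hit
Page faults: 5.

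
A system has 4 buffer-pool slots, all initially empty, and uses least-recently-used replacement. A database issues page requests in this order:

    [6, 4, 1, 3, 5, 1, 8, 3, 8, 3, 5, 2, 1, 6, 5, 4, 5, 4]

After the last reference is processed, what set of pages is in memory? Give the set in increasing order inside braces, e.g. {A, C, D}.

6 → fault, frames {6}
4 → fault, frames {6,4}
1 → fault, frames {6,4,1}
3 → fault, frames {6,4,1,3}
5 → fault, evict 6, frames {4,1,3,5}
1 → hit
8 → fault, evict 4, frames {3,5,1,8}
3 → hit
8 → hit
3 → hit
5 → hit
2 → fault, evict 1, frames {8,3,5,2}
1 → fault, evict 8, frames {3,5,2,1}
6 → fault, evict 3, frames {5,2,1,6}
5 → hit
4 → fault, evict 2, frames {1,6,5,4}
5 → hit
4 → hit

{1, 4, 5, 6}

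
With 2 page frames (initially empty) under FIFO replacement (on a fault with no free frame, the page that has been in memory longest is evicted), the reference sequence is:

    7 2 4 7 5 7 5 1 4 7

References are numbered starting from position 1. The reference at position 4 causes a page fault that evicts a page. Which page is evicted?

2

pos 1: 7 → fault, frames {7}
pos 2: 2 → fault, frames {7,2}
pos 3: 4 → fault, evict 7, frames {2,4}
pos 4: 7 → fault, evict 2, frames {4,7}
At position 4, page 2 is evicted.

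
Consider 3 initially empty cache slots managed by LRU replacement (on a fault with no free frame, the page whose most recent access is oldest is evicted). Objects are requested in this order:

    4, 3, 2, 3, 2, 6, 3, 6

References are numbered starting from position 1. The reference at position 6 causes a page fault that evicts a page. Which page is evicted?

pos 1: 4 → miss, frames {4}
pos 2: 3 → miss, frames {4,3}
pos 3: 2 → miss, frames {4,3,2}
pos 4: 3 → hit
pos 5: 2 → hit
pos 6: 6 → miss, evict 4, frames {3,2,6}
At position 6, page 4 is evicted.

4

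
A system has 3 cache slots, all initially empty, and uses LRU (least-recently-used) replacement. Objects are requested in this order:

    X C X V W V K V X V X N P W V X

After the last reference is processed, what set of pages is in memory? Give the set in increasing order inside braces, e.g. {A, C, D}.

X: miss, frames [X]
C: miss, frames [X, C]
X: hit
V: miss, frames [C, X, V]
W: miss, evict C, frames [X, V, W]
V: hit
K: miss, evict X, frames [W, V, K]
V: hit
X: miss, evict W, frames [K, V, X]
V: hit
X: hit
N: miss, evict K, frames [V, X, N]
P: miss, evict V, frames [X, N, P]
W: miss, evict X, frames [N, P, W]
V: miss, evict N, frames [P, W, V]
X: miss, evict P, frames [W, V, X]

{V, W, X}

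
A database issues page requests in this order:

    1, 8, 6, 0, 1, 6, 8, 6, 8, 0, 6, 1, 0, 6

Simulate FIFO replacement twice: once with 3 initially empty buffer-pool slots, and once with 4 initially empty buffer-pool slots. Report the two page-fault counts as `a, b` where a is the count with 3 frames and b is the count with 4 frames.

9, 4

3 frames: F F F F F . F F . F . F . . → 9 faults.
4 frames: F F F F . . . . . . . . . . → 4 faults.
4 < 9: adding a frame reduced faults, as is typical.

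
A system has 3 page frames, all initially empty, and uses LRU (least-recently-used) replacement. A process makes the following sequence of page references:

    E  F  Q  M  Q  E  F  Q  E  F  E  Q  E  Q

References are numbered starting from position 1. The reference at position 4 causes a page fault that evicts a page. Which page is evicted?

E

pos 1: E: fault, frames [E]
pos 2: F: fault, frames [E, F]
pos 3: Q: fault, frames [E, F, Q]
pos 4: M: fault, evict E, frames [F, Q, M]
At position 4, page E is evicted.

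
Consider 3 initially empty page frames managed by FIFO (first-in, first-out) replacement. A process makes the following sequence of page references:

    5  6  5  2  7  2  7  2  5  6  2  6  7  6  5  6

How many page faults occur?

5 → fault, frames (5)
6 → fault, frames (5 6)
5 → hit
2 → fault, frames (5 6 2)
7 → fault, evict 5, frames (6 2 7)
2 → hit
7 → hit
2 → hit
5 → fault, evict 6, frames (2 7 5)
6 → fault, evict 2, frames (7 5 6)
2 → fault, evict 7, frames (5 6 2)
6 → hit
7 → fault, evict 5, frames (6 2 7)
6 → hit
5 → fault, evict 6, frames (2 7 5)
6 → fault, evict 2, frames (7 5 6)
Page faults: 10.

10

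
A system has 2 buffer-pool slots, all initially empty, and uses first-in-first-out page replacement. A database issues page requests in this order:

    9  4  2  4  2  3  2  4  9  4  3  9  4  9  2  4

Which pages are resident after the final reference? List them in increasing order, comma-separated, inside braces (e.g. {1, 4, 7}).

9: fault, frames {9}
4: fault, frames {9,4}
2: fault, evict 9, frames {4,2}
4: hit
2: hit
3: fault, evict 4, frames {2,3}
2: hit
4: fault, evict 2, frames {3,4}
9: fault, evict 3, frames {4,9}
4: hit
3: fault, evict 4, frames {9,3}
9: hit
4: fault, evict 9, frames {3,4}
9: fault, evict 3, frames {4,9}
2: fault, evict 4, frames {9,2}
4: fault, evict 9, frames {2,4}

{2, 4}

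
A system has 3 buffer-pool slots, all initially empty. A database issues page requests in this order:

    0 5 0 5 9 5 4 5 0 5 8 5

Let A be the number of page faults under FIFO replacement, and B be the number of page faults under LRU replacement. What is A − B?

Under FIFO: F F . . F . F . F F F . → 7 faults.
Under LRU: F F . . F . F . F . F . → 6 faults.
A − B = 7 − 6 = 1.

1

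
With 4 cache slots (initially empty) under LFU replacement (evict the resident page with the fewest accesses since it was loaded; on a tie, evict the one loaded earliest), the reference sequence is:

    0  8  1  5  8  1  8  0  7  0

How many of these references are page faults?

0 -> miss, frames (0)
8 -> miss, frames (0 8)
1 -> miss, frames (0 8 1)
5 -> miss, frames (0 8 1 5)
8 -> hit
1 -> hit
8 -> hit
0 -> hit
7 -> miss, evict 5, frames (0 8 1 7)
0 -> hit
Page faults: 5.

5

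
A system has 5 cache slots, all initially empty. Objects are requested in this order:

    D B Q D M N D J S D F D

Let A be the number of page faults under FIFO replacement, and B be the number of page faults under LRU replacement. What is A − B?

1

Under FIFO: F F F . F F . F F F F . → 9 faults.
Under LRU: F F F . F F . F F . F . → 8 faults.
A − B = 9 − 8 = 1.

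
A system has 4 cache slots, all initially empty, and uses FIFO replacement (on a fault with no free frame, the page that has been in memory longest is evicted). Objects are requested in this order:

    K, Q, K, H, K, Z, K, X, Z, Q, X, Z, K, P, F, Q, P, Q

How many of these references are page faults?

K → miss, frames (K)
Q → miss, frames (K Q)
K → hit
H → miss, frames (K Q H)
K → hit
Z → miss, frames (K Q H Z)
K → hit
X → miss, evict K, frames (Q H Z X)
Z → hit
Q → hit
X → hit
Z → hit
K → miss, evict Q, frames (H Z X K)
P → miss, evict H, frames (Z X K P)
F → miss, evict Z, frames (X K P F)
Q → miss, evict X, frames (K P F Q)
P → hit
Q → hit
Page faults: 9.

9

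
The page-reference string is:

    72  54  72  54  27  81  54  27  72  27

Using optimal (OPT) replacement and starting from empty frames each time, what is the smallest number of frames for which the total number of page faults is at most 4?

f=1: 10 faults
f=2: 6 faults
f=3: 5 faults
f=4: 4 faults
Smallest f with faults ≤ 4 is 4.

4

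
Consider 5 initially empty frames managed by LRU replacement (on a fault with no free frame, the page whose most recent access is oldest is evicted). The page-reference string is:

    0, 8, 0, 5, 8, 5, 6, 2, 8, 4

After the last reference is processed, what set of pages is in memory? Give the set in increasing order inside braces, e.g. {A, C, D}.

0 -> miss, frames (0)
8 -> miss, frames (0 8)
0 -> hit
5 -> miss, frames (8 0 5)
8 -> hit
5 -> hit
6 -> miss, frames (0 8 5 6)
2 -> miss, frames (0 8 5 6 2)
8 -> hit
4 -> miss, evict 0, frames (5 6 2 8 4)

{2, 4, 5, 6, 8}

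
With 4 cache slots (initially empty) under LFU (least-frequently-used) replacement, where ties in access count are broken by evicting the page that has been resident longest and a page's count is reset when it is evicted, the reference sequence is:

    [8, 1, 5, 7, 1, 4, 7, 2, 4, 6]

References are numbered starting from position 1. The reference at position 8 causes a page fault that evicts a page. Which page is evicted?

pos 1: 8: fault, frames [8]
pos 2: 1: fault, frames [8, 1]
pos 3: 5: fault, frames [8, 1, 5]
pos 4: 7: fault, frames [8, 1, 5, 7]
pos 5: 1: hit
pos 6: 4: fault, evict 8, frames [1, 5, 7, 4]
pos 7: 7: hit
pos 8: 2: fault, evict 5, frames [1, 7, 4, 2]
At position 8, page 5 is evicted.

5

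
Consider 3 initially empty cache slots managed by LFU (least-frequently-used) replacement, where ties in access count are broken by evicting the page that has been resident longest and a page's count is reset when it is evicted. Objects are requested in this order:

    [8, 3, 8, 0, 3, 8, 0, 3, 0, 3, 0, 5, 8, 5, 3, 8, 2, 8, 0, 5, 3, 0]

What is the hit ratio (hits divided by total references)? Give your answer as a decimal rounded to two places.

0.55

8: fault, frames {8}
3: fault, frames {8,3}
8: hit
0: fault, frames {8,3,0}
3: hit
8: hit
0: hit
3: hit
0: hit
3: hit
0: hit
5: fault, evict 8, frames {3,0,5}
8: fault, evict 5, frames {3,0,8}
5: fault, evict 8, frames {3,0,5}
3: hit
8: fault, evict 5, frames {3,0,8}
2: fault, evict 8, frames {3,0,2}
8: fault, evict 2, frames {3,0,8}
0: hit
5: fault, evict 8, frames {3,0,5}
3: hit
0: hit
Hits: 12 of 22 references → 12/22 = 0.5455.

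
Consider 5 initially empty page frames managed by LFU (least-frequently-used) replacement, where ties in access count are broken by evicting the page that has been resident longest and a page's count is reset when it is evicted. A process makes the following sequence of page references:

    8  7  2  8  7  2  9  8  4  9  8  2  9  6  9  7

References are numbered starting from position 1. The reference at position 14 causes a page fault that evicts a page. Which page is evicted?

pos 1: 8: fault, frames (8)
pos 2: 7: fault, frames (8 7)
pos 3: 2: fault, frames (8 7 2)
pos 4: 8: hit
pos 5: 7: hit
pos 6: 2: hit
pos 7: 9: fault, frames (8 7 2 9)
pos 8: 8: hit
pos 9: 4: fault, frames (8 7 2 9 4)
pos 10: 9: hit
pos 11: 8: hit
pos 12: 2: hit
pos 13: 9: hit
pos 14: 6: fault, evict 4, frames (8 7 2 9 6)
At position 14, page 4 is evicted.

4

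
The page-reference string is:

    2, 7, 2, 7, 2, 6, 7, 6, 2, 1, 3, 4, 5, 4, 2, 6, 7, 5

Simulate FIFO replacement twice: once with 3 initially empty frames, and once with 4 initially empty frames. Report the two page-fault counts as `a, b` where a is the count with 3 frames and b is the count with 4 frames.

11, 10

3 frames: F F . . . F . . . F F F F . F F F F → 11 faults.
4 frames: F F . . . F . . . F F F F . F F F . → 10 faults.
10 < 11: adding a frame reduced faults, as is typical.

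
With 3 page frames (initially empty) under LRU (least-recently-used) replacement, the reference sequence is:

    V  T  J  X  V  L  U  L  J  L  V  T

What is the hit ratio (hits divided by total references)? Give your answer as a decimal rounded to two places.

0.17

V -> fault, frames (V)
T -> fault, frames (V T)
J -> fault, frames (V T J)
X -> fault, evict V, frames (T J X)
V -> fault, evict T, frames (J X V)
L -> fault, evict J, frames (X V L)
U -> fault, evict X, frames (V L U)
L -> hit
J -> fault, evict V, frames (U L J)
L -> hit
V -> fault, evict U, frames (J L V)
T -> fault, evict J, frames (L V T)
Hits: 2 of 12 references → 2/12 = 0.1667.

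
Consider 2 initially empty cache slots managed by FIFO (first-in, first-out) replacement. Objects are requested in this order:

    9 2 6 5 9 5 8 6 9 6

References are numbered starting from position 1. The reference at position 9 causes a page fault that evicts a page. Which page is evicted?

pos 1: 9 → miss, frames [9]
pos 2: 2 → miss, frames [9, 2]
pos 3: 6 → miss, evict 9, frames [2, 6]
pos 4: 5 → miss, evict 2, frames [6, 5]
pos 5: 9 → miss, evict 6, frames [5, 9]
pos 6: 5 → hit
pos 7: 8 → miss, evict 5, frames [9, 8]
pos 8: 6 → miss, evict 9, frames [8, 6]
pos 9: 9 → miss, evict 8, frames [6, 9]
At position 9, page 8 is evicted.

8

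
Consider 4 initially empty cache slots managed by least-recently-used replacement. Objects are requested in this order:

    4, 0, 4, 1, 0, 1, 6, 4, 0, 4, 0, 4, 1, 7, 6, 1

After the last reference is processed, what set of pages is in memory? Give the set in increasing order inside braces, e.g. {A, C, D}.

4: miss, frames (4)
0: miss, frames (4 0)
4: hit
1: miss, frames (0 4 1)
0: hit
1: hit
6: miss, frames (4 0 1 6)
4: hit
0: hit
4: hit
0: hit
4: hit
1: hit
7: miss, evict 6, frames (0 4 1 7)
6: miss, evict 0, frames (4 1 7 6)
1: hit

{1, 4, 6, 7}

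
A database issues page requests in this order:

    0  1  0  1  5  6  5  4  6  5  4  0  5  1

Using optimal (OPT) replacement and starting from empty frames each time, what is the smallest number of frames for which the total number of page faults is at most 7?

3

f=1: 14 faults
f=2: 8 faults
f=3: 7 faults
f=4: 6 faults
f=5: 5 faults
Smallest f with faults ≤ 7 is 3.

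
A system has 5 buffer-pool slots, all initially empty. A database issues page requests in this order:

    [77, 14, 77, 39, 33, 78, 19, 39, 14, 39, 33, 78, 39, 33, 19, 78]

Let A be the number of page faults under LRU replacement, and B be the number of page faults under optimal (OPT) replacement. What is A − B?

Under LRU: F F . F F F F . F . . . . . . . → 7 faults.
Under OPT: F F . F F F F . . . . . . . . . → 6 faults.
A − B = 7 − 6 = 1.

1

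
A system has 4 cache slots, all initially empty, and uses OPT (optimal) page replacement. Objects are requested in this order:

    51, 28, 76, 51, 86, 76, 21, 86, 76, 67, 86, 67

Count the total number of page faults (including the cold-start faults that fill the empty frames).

6

51 → fault, frames (51)
28 → fault, frames (51 28)
76 → fault, frames (51 28 76)
51 → hit
86 → fault, frames (51 28 76 86)
76 → hit
21 → fault, evict 28, frames (51 76 86 21)
86 → hit
76 → hit
67 → fault, evict 21, frames (51 76 86 67)
86 → hit
67 → hit
Page faults: 6.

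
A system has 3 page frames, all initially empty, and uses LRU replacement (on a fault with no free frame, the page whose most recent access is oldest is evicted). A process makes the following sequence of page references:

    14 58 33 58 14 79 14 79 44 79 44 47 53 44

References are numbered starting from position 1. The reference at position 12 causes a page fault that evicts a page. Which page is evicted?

pos 1: 14 -> fault, frames [14]
pos 2: 58 -> fault, frames [14, 58]
pos 3: 33 -> fault, frames [14, 58, 33]
pos 4: 58 -> hit
pos 5: 14 -> hit
pos 6: 79 -> fault, evict 33, frames [58, 14, 79]
pos 7: 14 -> hit
pos 8: 79 -> hit
pos 9: 44 -> fault, evict 58, frames [14, 79, 44]
pos 10: 79 -> hit
pos 11: 44 -> hit
pos 12: 47 -> fault, evict 14, frames [79, 44, 47]
At position 12, page 14 is evicted.

14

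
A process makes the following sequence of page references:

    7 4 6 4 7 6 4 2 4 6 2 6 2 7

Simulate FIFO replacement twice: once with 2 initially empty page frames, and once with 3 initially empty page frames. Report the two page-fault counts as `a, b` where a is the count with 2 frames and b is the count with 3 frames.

8, 5

2 frames: F F F . F . F F . F . . . F → 8 faults.
3 frames: F F F . . . . F . . . . . F → 5 faults.
5 < 8: adding a frame reduced faults, as is typical.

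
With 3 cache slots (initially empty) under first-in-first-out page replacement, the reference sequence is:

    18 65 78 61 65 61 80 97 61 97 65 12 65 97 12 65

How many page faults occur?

18: miss, frames [18]
65: miss, frames [18, 65]
78: miss, frames [18, 65, 78]
61: miss, evict 18, frames [65, 78, 61]
65: hit
61: hit
80: miss, evict 65, frames [78, 61, 80]
97: miss, evict 78, frames [61, 80, 97]
61: hit
97: hit
65: miss, evict 61, frames [80, 97, 65]
12: miss, evict 80, frames [97, 65, 12]
65: hit
97: hit
12: hit
65: hit
Page faults: 8.

8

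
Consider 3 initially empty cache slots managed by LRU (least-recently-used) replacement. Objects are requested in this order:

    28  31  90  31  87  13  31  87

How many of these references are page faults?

28 → fault, frames (28)
31 → fault, frames (28 31)
90 → fault, frames (28 31 90)
31 → hit
87 → fault, evict 28, frames (90 31 87)
13 → fault, evict 90, frames (31 87 13)
31 → hit
87 → hit
Page faults: 5.

5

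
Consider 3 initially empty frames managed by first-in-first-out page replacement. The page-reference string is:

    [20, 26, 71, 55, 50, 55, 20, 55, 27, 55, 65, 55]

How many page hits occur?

20: fault, frames (20)
26: fault, frames (20 26)
71: fault, frames (20 26 71)
55: fault, evict 20, frames (26 71 55)
50: fault, evict 26, frames (71 55 50)
55: hit
20: fault, evict 71, frames (55 50 20)
55: hit
27: fault, evict 55, frames (50 20 27)
55: fault, evict 50, frames (20 27 55)
65: fault, evict 20, frames (27 55 65)
55: hit
Hits: 3.

3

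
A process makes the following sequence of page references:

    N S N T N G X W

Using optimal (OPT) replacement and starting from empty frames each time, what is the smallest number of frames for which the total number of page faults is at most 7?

2

f=1: 8 faults
f=2: 6 faults
f=3: 6 faults
f=4: 6 faults
f=5: 6 faults
f=6: 6 faults
Smallest f with faults ≤ 7 is 2.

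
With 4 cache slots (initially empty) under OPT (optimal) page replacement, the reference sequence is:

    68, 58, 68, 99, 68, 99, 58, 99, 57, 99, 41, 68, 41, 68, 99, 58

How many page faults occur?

68: fault, frames [68]
58: fault, frames [68, 58]
68: hit
99: fault, frames [68, 58, 99]
68: hit
99: hit
58: hit
99: hit
57: fault, frames [68, 58, 99, 57]
99: hit
41: fault, evict 57, frames [68, 58, 99, 41]
68: hit
41: hit
68: hit
99: hit
58: hit
Page faults: 5.

5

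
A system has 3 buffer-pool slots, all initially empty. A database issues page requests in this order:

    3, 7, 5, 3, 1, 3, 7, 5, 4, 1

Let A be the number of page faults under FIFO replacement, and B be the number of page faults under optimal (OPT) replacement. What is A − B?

Under FIFO: F F F . F F F F F F → 9 faults.
Under OPT: F F F . F . . F F . → 6 faults.
A − B = 9 − 6 = 3.

3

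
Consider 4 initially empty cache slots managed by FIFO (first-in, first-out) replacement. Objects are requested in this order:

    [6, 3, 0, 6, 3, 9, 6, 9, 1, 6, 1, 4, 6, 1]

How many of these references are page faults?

7

6 -> miss, frames {6}
3 -> miss, frames {6,3}
0 -> miss, frames {6,3,0}
6 -> hit
3 -> hit
9 -> miss, frames {6,3,0,9}
6 -> hit
9 -> hit
1 -> miss, evict 6, frames {3,0,9,1}
6 -> miss, evict 3, frames {0,9,1,6}
1 -> hit
4 -> miss, evict 0, frames {9,1,6,4}
6 -> hit
1 -> hit
Page faults: 7.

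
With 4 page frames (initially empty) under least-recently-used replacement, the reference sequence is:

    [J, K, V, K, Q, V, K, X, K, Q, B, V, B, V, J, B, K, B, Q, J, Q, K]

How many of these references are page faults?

10

J → miss, frames {J}
K → miss, frames {J,K}
V → miss, frames {J,K,V}
K → hit
Q → miss, frames {J,V,K,Q}
V → hit
K → hit
X → miss, evict J, frames {Q,V,K,X}
K → hit
Q → hit
B → miss, evict V, frames {X,K,Q,B}
V → miss, evict X, frames {K,Q,B,V}
B → hit
V → hit
J → miss, evict K, frames {Q,B,V,J}
B → hit
K → miss, evict Q, frames {V,J,B,K}
B → hit
Q → miss, evict V, frames {J,K,B,Q}
J → hit
Q → hit
K → hit
Page faults: 10.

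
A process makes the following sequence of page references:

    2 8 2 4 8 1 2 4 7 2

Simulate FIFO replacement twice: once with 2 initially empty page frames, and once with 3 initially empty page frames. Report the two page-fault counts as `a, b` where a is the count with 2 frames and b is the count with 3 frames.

8, 6

2 frames: F F . F . F F F F F → 8 faults.
3 frames: F F . F . F F . F . → 6 faults.
6 < 8: adding a frame reduced faults, as is typical.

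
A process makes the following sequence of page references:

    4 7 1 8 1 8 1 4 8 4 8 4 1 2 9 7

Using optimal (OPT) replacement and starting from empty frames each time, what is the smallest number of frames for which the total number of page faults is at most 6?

4

f=1: 16 faults
f=2: 9 faults
f=3: 7 faults
f=4: 6 faults
f=5: 6 faults
f=6: 6 faults
Smallest f with faults ≤ 6 is 4.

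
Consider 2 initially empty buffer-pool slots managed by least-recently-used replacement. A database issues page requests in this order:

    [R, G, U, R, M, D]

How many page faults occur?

R → fault, frames [R]
G → fault, frames [R, G]
U → fault, evict R, frames [G, U]
R → fault, evict G, frames [U, R]
M → fault, evict U, frames [R, M]
D → fault, evict R, frames [M, D]
Page faults: 6.

6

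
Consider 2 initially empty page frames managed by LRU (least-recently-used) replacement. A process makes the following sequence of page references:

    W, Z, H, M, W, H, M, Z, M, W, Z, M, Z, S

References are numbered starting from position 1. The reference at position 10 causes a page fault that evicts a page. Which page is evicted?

Z

pos 1: W -> fault, frames {W}
pos 2: Z -> fault, frames {W,Z}
pos 3: H -> fault, evict W, frames {Z,H}
pos 4: M -> fault, evict Z, frames {H,M}
pos 5: W -> fault, evict H, frames {M,W}
pos 6: H -> fault, evict M, frames {W,H}
pos 7: M -> fault, evict W, frames {H,M}
pos 8: Z -> fault, evict H, frames {M,Z}
pos 9: M -> hit
pos 10: W -> fault, evict Z, frames {M,W}
At position 10, page Z is evicted.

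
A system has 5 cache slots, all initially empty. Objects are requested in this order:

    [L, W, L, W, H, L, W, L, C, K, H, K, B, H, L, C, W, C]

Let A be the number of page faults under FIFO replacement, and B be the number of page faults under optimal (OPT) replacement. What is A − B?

Under FIFO: F F . . F . . . F F . . F . F . F . → 8 faults.
Under OPT: F F . . F . . . F F . . F . . . . . → 6 faults.
A − B = 8 − 6 = 2.

2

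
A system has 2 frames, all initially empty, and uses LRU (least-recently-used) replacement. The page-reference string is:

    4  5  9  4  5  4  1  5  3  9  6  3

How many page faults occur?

11

4 -> miss, frames {4}
5 -> miss, frames {4,5}
9 -> miss, evict 4, frames {5,9}
4 -> miss, evict 5, frames {9,4}
5 -> miss, evict 9, frames {4,5}
4 -> hit
1 -> miss, evict 5, frames {4,1}
5 -> miss, evict 4, frames {1,5}
3 -> miss, evict 1, frames {5,3}
9 -> miss, evict 5, frames {3,9}
6 -> miss, evict 3, frames {9,6}
3 -> miss, evict 9, frames {6,3}
Page faults: 11.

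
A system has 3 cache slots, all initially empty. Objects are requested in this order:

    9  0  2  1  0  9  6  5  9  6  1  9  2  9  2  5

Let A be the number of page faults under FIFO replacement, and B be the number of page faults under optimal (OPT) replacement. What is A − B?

3

Under FIFO: F F F F . F F F . . F F F . . F → 11 faults.
Under OPT: F F F F . . F F . . F . F . . . → 8 faults.
A − B = 11 − 8 = 3.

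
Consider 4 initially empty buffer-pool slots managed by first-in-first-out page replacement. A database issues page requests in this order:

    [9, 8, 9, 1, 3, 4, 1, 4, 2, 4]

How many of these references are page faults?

6

9: miss, frames (9)
8: miss, frames (9 8)
9: hit
1: miss, frames (9 8 1)
3: miss, frames (9 8 1 3)
4: miss, evict 9, frames (8 1 3 4)
1: hit
4: hit
2: miss, evict 8, frames (1 3 4 2)
4: hit
Page faults: 6.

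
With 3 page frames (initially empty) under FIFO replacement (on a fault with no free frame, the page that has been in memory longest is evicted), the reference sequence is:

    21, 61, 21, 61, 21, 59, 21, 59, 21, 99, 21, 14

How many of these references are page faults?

6

21 -> fault, frames [21]
61 -> fault, frames [21, 61]
21 -> hit
61 -> hit
21 -> hit
59 -> fault, frames [21, 61, 59]
21 -> hit
59 -> hit
21 -> hit
99 -> fault, evict 21, frames [61, 59, 99]
21 -> fault, evict 61, frames [59, 99, 21]
14 -> fault, evict 59, frames [99, 21, 14]
Page faults: 6.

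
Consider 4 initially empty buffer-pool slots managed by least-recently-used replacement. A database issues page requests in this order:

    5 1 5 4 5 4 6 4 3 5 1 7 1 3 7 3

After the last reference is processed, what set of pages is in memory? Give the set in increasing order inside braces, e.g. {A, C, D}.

{1, 3, 5, 7}

5 -> miss, frames {5}
1 -> miss, frames {5,1}
5 -> hit
4 -> miss, frames {1,5,4}
5 -> hit
4 -> hit
6 -> miss, frames {1,5,4,6}
4 -> hit
3 -> miss, evict 1, frames {5,6,4,3}
5 -> hit
1 -> miss, evict 6, frames {4,3,5,1}
7 -> miss, evict 4, frames {3,5,1,7}
1 -> hit
3 -> hit
7 -> hit
3 -> hit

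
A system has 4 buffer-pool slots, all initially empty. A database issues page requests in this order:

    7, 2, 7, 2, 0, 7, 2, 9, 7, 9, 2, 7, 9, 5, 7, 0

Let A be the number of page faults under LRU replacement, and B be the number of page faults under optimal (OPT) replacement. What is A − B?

Under LRU: F F . . F . . F . . . . . F . F → 6 faults.
Under OPT: F F . . F . . F . . . . . F . . → 5 faults.
A − B = 6 − 5 = 1.

1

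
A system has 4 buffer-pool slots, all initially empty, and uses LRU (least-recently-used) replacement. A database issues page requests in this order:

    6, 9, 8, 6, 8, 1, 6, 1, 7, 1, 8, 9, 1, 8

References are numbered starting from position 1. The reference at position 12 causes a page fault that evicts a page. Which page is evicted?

6

pos 1: 6 -> fault, frames [6]
pos 2: 9 -> fault, frames [6, 9]
pos 3: 8 -> fault, frames [6, 9, 8]
pos 4: 6 -> hit
pos 5: 8 -> hit
pos 6: 1 -> fault, frames [9, 6, 8, 1]
pos 7: 6 -> hit
pos 8: 1 -> hit
pos 9: 7 -> fault, evict 9, frames [8, 6, 1, 7]
pos 10: 1 -> hit
pos 11: 8 -> hit
pos 12: 9 -> fault, evict 6, frames [7, 1, 8, 9]
At position 12, page 6 is evicted.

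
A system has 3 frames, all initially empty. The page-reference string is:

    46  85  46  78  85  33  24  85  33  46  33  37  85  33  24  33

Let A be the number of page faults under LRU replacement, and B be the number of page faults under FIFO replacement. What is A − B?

Under LRU: F F . F . F F . . F . F F . F . → 9 faults.
Under FIFO: F F . F . F F F . F F F F . F F → 12 faults.
A − B = 9 − 12 = -3.

-3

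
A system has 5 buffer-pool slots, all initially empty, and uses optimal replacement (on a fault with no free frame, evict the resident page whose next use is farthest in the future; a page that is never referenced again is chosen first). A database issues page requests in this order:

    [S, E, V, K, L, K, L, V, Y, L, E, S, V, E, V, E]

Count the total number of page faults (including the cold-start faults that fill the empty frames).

6

S -> miss, frames {S}
E -> miss, frames {S,E}
V -> miss, frames {S,E,V}
K -> miss, frames {S,E,V,K}
L -> miss, frames {S,E,V,K,L}
K -> hit
L -> hit
V -> hit
Y -> miss, evict K, frames {S,E,V,L,Y}
L -> hit
E -> hit
S -> hit
V -> hit
E -> hit
V -> hit
E -> hit
Page faults: 6.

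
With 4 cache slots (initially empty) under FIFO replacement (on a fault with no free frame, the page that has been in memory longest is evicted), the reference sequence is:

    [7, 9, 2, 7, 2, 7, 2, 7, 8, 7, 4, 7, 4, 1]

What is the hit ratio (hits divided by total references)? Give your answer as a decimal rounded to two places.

0.50

7 → miss, frames [7]
9 → miss, frames [7, 9]
2 → miss, frames [7, 9, 2]
7 → hit
2 → hit
7 → hit
2 → hit
7 → hit
8 → miss, frames [7, 9, 2, 8]
7 → hit
4 → miss, evict 7, frames [9, 2, 8, 4]
7 → miss, evict 9, frames [2, 8, 4, 7]
4 → hit
1 → miss, evict 2, frames [8, 4, 7, 1]
Hits: 7 of 14 references → 7/14 = 0.5000.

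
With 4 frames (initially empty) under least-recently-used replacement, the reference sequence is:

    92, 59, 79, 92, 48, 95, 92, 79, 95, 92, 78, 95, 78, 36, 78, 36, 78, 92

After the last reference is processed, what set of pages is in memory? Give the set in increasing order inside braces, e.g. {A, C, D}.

{36, 78, 92, 95}

92: fault, frames [92]
59: fault, frames [92, 59]
79: fault, frames [92, 59, 79]
92: hit
48: fault, frames [59, 79, 92, 48]
95: fault, evict 59, frames [79, 92, 48, 95]
92: hit
79: hit
95: hit
92: hit
78: fault, evict 48, frames [79, 95, 92, 78]
95: hit
78: hit
36: fault, evict 79, frames [92, 95, 78, 36]
78: hit
36: hit
78: hit
92: hit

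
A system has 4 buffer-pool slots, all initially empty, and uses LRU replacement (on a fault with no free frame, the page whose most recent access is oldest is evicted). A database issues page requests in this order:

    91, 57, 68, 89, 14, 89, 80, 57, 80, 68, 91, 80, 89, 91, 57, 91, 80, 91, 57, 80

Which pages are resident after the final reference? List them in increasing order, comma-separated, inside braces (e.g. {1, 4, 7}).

{57, 80, 89, 91}

91 → miss, frames (91)
57 → miss, frames (91 57)
68 → miss, frames (91 57 68)
89 → miss, frames (91 57 68 89)
14 → miss, evict 91, frames (57 68 89 14)
89 → hit
80 → miss, evict 57, frames (68 14 89 80)
57 → miss, evict 68, frames (14 89 80 57)
80 → hit
68 → miss, evict 14, frames (89 57 80 68)
91 → miss, evict 89, frames (57 80 68 91)
80 → hit
89 → miss, evict 57, frames (68 91 80 89)
91 → hit
57 → miss, evict 68, frames (80 89 91 57)
91 → hit
80 → hit
91 → hit
57 → hit
80 → hit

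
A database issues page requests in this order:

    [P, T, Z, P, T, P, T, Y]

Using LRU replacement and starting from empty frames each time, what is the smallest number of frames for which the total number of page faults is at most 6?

f=1: 8 faults
f=2: 6 faults
f=3: 4 faults
f=4: 4 faults
Smallest f with faults ≤ 6 is 2.

2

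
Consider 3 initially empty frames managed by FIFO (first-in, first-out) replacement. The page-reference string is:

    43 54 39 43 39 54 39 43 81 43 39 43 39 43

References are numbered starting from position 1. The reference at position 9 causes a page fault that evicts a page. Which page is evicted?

43

pos 1: 43: miss, frames (43)
pos 2: 54: miss, frames (43 54)
pos 3: 39: miss, frames (43 54 39)
pos 4: 43: hit
pos 5: 39: hit
pos 6: 54: hit
pos 7: 39: hit
pos 8: 43: hit
pos 9: 81: miss, evict 43, frames (54 39 81)
At position 9, page 43 is evicted.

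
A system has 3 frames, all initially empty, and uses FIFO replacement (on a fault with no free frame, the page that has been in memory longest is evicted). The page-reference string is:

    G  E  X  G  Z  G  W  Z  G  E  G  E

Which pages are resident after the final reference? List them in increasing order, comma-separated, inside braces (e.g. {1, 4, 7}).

G → fault, frames (G)
E → fault, frames (G E)
X → fault, frames (G E X)
G → hit
Z → fault, evict G, frames (E X Z)
G → fault, evict E, frames (X Z G)
W → fault, evict X, frames (Z G W)
Z → hit
G → hit
E → fault, evict Z, frames (G W E)
G → hit
E → hit

{E, G, W}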